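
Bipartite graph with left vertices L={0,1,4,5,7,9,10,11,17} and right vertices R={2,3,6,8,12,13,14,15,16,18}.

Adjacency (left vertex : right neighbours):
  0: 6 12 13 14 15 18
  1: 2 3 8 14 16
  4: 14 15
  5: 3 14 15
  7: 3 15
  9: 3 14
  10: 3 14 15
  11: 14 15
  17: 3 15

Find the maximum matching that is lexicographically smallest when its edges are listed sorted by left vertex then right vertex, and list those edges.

Lex-smallest maximum matching: {(0,6), (1,2), (4,14), (5,3), (7,15)}

|M| = 5 (so the lex-smallest maximum matching has 5 edges)
process left vertices in ascending order; for each, take the smallest-labelled available neighbour that still permits 5 edges overall, or leave it unmatched if none does
lex-smallest matching: {0-6, 1-2, 4-14, 5-3, 7-15}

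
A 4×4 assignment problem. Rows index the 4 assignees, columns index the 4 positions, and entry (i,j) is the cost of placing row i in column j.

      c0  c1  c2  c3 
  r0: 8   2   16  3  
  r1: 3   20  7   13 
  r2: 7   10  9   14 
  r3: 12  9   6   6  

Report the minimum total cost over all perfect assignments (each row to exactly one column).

Minimum assignment cost: 20

optimal assignment: row0→col1 (cost 2), row1→col0 (cost 3), row2→col2 (cost 9), row3→col3 (cost 6)
total = 2 + 3 + 9 + 6 = 20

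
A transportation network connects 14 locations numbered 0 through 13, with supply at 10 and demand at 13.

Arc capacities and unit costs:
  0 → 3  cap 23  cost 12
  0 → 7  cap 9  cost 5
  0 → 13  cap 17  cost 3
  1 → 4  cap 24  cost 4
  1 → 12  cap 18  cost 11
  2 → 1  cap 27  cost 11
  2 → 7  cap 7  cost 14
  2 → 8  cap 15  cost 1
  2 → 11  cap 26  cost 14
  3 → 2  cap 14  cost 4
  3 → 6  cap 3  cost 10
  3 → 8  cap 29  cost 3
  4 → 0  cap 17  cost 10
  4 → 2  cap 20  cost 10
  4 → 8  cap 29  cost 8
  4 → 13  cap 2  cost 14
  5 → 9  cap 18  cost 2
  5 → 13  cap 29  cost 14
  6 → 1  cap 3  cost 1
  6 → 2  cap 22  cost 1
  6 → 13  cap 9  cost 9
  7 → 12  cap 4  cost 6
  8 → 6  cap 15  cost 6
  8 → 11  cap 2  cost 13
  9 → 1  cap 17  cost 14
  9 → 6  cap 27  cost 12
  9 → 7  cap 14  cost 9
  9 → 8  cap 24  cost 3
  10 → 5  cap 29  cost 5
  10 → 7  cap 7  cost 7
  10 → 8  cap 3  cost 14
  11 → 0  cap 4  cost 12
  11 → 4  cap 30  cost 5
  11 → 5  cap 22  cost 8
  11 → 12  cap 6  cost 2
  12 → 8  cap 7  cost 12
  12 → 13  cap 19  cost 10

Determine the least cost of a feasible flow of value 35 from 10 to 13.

shortest-cost path #1: 10→5→13 push 29 @ unit cost 19 (adds 551)
shortest-cost path #2: 10→7→12→13 push 4 @ unit cost 23 (adds 92)
shortest-cost path #3: 10→8→6→13 push 2 @ unit cost 29 (adds 58)
total cost = 701

Minimum cost for 35 units: 701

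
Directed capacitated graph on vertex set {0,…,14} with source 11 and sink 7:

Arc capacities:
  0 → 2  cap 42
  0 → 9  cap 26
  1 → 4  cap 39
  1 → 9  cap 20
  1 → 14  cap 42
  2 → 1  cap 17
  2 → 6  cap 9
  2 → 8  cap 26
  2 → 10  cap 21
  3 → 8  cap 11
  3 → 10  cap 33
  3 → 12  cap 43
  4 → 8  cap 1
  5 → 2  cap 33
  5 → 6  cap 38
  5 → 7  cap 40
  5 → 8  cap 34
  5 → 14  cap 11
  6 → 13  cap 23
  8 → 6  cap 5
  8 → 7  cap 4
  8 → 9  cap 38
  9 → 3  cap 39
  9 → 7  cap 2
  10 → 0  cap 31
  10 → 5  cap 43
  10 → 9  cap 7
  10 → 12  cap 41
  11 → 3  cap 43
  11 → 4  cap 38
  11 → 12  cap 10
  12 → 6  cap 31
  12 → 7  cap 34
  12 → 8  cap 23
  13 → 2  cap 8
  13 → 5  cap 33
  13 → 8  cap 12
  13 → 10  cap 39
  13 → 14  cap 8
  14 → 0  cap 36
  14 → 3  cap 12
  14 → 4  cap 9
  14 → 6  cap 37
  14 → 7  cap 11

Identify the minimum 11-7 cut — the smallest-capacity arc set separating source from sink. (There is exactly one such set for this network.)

Min-cut arcs: {(4,8), (11,3), (11,12)} (total capacity 54)

augment #1: 11→12→7 push 10
augment #2: 11→3→8→7 push 4
augment #3: 11→3→12→7 push 24
augment #4: 11→3→8→9→7 push 2
augment #5: 11→3→10→5→7 push 13
augment #6: 11→4→8→3→10→5→7 push 1
max flow = 54; residual-reachable set from 11 gives S-side
cut edges (S→T): {(4,8), (11,3), (11,12)} total cap 54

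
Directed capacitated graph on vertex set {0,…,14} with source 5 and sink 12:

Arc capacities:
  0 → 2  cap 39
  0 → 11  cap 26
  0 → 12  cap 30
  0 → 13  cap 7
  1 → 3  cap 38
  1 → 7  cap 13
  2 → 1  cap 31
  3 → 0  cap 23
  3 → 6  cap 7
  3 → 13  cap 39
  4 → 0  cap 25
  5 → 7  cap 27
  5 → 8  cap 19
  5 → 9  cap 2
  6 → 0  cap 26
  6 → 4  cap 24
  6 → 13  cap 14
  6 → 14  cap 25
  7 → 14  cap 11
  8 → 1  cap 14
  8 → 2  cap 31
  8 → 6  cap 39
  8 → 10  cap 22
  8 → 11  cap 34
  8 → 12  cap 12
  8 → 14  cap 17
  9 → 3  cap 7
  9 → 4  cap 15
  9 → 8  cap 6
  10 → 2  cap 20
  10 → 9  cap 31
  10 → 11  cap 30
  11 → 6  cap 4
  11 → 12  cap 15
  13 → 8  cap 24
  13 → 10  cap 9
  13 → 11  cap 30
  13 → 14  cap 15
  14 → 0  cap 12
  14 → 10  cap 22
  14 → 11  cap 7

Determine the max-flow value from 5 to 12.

augment #1: 5→8→12 bottleneck 12, total now 12
augment #2: 5→8→11→12 bottleneck 7, total now 19
augment #3: 5→7→14→0→12 bottleneck 11, total now 30
augment #4: 5→9→3→0→12 bottleneck 2, total now 32

Maximum flow value: 32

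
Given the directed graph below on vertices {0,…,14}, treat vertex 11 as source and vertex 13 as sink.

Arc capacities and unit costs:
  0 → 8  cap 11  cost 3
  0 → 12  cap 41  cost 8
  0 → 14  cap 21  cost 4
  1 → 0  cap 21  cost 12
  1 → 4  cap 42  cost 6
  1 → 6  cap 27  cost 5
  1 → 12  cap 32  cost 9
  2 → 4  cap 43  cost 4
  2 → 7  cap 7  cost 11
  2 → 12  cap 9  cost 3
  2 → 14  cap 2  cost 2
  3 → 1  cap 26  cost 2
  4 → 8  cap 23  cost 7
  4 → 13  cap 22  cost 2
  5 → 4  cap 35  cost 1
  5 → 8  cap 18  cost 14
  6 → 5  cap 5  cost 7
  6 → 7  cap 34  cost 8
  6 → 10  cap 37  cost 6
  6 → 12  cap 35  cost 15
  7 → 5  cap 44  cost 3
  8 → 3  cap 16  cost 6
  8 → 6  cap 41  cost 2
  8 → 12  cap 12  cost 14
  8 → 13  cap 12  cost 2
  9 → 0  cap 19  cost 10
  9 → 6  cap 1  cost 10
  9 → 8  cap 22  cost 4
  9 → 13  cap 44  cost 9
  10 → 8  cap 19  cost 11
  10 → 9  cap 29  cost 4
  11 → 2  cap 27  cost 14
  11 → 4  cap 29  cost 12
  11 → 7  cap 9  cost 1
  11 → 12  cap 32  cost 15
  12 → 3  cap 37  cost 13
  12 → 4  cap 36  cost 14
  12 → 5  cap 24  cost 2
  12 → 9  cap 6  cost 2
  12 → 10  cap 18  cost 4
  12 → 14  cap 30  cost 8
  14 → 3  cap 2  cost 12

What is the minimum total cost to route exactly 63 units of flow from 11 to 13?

Minimum cost for 63 units: 1435

shortest-cost path #1: 11→7→5→4→13 push 9 @ unit cost 7 (adds 63)
shortest-cost path #2: 11→4→13 push 13 @ unit cost 14 (adds 182)
shortest-cost path #3: 11→4→8→13 push 12 @ unit cost 21 (adds 252)
shortest-cost path #4: 11→12→9→13 push 6 @ unit cost 26 (adds 156)
shortest-cost path #5: 11→12→10→9→13 push 18 @ unit cost 32 (adds 576)
shortest-cost path #6: 11→4→8→6→10→9→13 push 4 @ unit cost 40 (adds 160)
shortest-cost path #7: 11→2→4→8→6→10→9→13 push 1 @ unit cost 46 (adds 46)
total cost = 1435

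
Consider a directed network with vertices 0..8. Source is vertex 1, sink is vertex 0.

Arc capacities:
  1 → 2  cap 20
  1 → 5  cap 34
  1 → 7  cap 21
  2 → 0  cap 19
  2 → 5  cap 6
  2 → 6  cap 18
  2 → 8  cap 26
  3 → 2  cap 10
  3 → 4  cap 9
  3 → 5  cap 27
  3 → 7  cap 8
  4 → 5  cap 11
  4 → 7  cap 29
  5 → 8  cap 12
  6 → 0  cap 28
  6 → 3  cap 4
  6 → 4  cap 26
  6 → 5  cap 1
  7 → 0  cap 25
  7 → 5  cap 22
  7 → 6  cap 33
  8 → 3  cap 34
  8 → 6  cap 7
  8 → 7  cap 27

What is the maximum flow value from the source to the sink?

Maximum flow value: 53

augment #1: 1→2→0 bottleneck 19, total now 19
augment #2: 1→7→0 bottleneck 21, total now 40
augment #3: 1→2→6→0 bottleneck 1, total now 41
augment #4: 1→5→8→6→0 bottleneck 7, total now 48
augment #5: 1→5→8→7→0 bottleneck 4, total now 52
augment #6: 1→5→8→7→6→0 bottleneck 1, total now 53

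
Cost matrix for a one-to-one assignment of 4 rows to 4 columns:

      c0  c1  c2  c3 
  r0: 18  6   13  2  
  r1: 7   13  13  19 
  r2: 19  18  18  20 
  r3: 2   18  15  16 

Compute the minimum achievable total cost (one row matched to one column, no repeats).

one of 2 optimal assignments: row0→col3 (cost 2), row1→col1 (cost 13), row2→col2 (cost 18), row3→col0 (cost 2)
total = 2 + 13 + 18 + 2 = 35

Minimum assignment cost: 35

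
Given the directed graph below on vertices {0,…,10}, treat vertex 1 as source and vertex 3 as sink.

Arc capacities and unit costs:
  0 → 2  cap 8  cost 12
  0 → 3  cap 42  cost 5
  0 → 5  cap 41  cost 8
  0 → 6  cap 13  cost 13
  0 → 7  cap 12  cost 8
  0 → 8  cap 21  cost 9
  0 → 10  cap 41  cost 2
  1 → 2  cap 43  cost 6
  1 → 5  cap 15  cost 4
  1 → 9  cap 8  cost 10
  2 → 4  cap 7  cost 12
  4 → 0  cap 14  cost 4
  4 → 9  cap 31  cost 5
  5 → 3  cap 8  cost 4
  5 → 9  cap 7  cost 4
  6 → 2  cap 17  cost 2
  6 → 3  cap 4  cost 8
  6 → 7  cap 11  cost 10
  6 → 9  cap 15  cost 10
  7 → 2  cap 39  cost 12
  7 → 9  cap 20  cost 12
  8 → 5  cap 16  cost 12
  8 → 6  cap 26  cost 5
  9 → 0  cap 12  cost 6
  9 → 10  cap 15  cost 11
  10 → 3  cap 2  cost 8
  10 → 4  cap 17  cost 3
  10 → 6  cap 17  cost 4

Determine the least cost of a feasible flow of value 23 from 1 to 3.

Minimum cost for 23 units: 383

shortest-cost path #1: 1→5→3 push 8 @ unit cost 8 (adds 64)
shortest-cost path #2: 1→5→9→0→3 push 7 @ unit cost 19 (adds 133)
shortest-cost path #3: 1→9→0→3 push 5 @ unit cost 21 (adds 105)
shortest-cost path #4: 1→2→4→0→3 push 3 @ unit cost 27 (adds 81)
total cost = 383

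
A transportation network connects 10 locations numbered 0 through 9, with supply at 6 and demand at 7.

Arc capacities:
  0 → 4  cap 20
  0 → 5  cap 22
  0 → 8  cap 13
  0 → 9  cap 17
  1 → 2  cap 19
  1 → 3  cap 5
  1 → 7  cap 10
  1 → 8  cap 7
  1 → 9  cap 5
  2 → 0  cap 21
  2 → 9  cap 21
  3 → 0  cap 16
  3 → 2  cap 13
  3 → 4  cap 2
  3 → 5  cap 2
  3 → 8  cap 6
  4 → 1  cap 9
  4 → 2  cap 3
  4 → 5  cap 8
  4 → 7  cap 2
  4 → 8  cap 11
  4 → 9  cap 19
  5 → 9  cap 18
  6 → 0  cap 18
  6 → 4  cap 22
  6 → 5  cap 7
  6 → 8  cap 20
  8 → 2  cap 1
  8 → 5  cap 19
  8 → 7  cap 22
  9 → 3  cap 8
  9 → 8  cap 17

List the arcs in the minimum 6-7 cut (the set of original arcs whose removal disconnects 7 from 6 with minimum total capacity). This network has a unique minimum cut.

augment #1: 6→4→7 push 2
augment #2: 6→8→7 push 20
augment #3: 6→0→8→7 push 2
augment #4: 6→4→1→7 push 9
max flow = 33; residual-reachable set from 6 gives S-side
cut edges (S→T): {(4,1), (4,7), (8,7)} total cap 33

Min-cut arcs: {(4,1), (4,7), (8,7)} (total capacity 33)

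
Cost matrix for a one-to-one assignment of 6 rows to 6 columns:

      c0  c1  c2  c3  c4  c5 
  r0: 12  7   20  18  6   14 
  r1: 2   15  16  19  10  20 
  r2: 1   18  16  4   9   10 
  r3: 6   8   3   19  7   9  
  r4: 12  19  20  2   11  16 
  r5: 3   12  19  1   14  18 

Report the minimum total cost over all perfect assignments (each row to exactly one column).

optimal assignment: row0→col1 (cost 7), row1→col0 (cost 2), row2→col5 (cost 10), row3→col2 (cost 3), row4→col4 (cost 11), row5→col3 (cost 1)
total = 7 + 2 + 10 + 3 + 11 + 1 = 34

Minimum assignment cost: 34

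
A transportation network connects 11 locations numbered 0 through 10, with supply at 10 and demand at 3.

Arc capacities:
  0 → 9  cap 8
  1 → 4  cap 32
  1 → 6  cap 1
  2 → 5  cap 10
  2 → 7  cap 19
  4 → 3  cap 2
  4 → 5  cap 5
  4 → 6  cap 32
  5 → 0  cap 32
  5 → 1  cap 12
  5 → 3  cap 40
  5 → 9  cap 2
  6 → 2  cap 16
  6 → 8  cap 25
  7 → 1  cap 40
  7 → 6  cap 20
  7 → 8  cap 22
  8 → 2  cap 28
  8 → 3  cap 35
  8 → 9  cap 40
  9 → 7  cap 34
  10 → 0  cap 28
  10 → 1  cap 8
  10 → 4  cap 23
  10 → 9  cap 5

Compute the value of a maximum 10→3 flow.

augment #1: 10→4→3 bottleneck 2, total now 2
augment #2: 10→4→5→3 bottleneck 5, total now 7
augment #3: 10→1→6→8→3 bottleneck 1, total now 8
augment #4: 10→4→6→8→3 bottleneck 16, total now 24
augment #5: 10→9→7→8→3 bottleneck 5, total now 29
augment #6: 10→0→9→7→8→3 bottleneck 8, total now 37
augment #7: 10→1→4→6→8→3 bottleneck 5, total now 42
augment #8: 10→1→4→6→2→5→3 bottleneck 2, total now 44

Maximum flow value: 44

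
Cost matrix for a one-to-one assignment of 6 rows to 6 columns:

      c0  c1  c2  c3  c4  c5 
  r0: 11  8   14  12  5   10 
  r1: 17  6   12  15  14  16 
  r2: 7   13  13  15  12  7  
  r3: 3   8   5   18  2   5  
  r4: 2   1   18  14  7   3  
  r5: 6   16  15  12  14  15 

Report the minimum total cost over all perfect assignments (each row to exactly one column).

Minimum assignment cost: 37

optimal assignment: row0→col4 (cost 5), row1→col1 (cost 6), row2→col5 (cost 7), row3→col2 (cost 5), row4→col0 (cost 2), row5→col3 (cost 12)
total = 5 + 6 + 7 + 5 + 2 + 12 = 37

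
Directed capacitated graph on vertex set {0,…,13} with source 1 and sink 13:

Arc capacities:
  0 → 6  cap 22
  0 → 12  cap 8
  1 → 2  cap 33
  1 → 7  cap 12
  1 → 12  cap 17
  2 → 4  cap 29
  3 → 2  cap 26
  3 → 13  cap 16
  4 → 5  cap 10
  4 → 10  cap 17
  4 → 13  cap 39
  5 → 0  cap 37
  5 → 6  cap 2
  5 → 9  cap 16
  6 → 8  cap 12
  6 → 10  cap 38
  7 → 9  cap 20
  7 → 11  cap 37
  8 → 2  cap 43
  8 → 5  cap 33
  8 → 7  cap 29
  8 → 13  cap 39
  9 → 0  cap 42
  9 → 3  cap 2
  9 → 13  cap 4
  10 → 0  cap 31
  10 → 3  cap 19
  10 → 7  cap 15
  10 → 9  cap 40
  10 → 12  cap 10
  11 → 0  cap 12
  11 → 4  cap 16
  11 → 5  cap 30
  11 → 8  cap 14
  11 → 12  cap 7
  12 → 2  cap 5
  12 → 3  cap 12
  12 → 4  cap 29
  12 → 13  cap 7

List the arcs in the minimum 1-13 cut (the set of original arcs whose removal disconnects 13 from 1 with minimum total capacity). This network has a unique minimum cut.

augment #1: 1→12→13 push 7
augment #2: 1→2→4→13 push 29
augment #3: 1→7→9→13 push 4
augment #4: 1→12→3→13 push 10
augment #5: 1→7→9→3→13 push 2
augment #6: 1→7→11→4→13 push 6
max flow = 58; residual-reachable set from 1 gives S-side
cut edges (S→T): {(1,7), (1,12), (2,4)} total cap 58

Min-cut arcs: {(1,7), (1,12), (2,4)} (total capacity 58)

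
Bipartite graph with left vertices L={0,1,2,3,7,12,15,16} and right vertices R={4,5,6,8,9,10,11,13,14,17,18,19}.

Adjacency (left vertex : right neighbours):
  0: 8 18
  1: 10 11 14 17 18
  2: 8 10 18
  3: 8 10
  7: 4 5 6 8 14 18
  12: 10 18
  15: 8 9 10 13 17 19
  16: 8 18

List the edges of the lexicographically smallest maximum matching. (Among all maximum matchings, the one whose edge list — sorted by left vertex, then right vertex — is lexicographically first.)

Lex-smallest maximum matching: {(0,8), (1,11), (2,10), (7,4), (12,18), (15,9)}

|M| = 6 (so the lex-smallest maximum matching has 6 edges)
process left vertices in ascending order; for each, take the smallest-labelled available neighbour that still permits 6 edges overall, or leave it unmatched if none does
lex-smallest matching: {0-8, 1-11, 2-10, 7-4, 12-18, 15-9}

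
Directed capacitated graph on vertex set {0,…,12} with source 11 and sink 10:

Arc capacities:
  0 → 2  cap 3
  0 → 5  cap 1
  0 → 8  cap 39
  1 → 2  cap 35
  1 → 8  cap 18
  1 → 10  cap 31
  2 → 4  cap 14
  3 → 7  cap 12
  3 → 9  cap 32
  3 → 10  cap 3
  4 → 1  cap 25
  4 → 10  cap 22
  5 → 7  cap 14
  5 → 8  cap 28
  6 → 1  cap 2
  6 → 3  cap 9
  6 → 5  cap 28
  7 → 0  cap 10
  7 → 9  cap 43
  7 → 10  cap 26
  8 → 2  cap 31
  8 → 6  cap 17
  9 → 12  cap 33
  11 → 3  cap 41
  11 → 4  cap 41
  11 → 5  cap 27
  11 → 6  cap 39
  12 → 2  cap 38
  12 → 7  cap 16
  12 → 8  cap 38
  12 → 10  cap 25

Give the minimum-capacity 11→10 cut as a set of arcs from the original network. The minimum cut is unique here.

Min-cut arcs: {(3,10), (4,1), (4,10), (6,1), (7,10), (12,10)} (total capacity 103)

augment #1: 11→3→10 push 3
augment #2: 11→4→10 push 22
augment #3: 11→3→7→10 push 12
augment #4: 11→4→1→10 push 19
augment #5: 11→5→7→10 push 14
augment #6: 11→6→1→10 push 2
augment #7: 11→3→9→12→10 push 25
augment #8: 11→5→8→2→4→1→10 push 6
max flow = 103; residual-reachable set from 11 gives S-side
cut edges (S→T): {(3,10), (4,1), (4,10), (6,1), (7,10), (12,10)} total cap 103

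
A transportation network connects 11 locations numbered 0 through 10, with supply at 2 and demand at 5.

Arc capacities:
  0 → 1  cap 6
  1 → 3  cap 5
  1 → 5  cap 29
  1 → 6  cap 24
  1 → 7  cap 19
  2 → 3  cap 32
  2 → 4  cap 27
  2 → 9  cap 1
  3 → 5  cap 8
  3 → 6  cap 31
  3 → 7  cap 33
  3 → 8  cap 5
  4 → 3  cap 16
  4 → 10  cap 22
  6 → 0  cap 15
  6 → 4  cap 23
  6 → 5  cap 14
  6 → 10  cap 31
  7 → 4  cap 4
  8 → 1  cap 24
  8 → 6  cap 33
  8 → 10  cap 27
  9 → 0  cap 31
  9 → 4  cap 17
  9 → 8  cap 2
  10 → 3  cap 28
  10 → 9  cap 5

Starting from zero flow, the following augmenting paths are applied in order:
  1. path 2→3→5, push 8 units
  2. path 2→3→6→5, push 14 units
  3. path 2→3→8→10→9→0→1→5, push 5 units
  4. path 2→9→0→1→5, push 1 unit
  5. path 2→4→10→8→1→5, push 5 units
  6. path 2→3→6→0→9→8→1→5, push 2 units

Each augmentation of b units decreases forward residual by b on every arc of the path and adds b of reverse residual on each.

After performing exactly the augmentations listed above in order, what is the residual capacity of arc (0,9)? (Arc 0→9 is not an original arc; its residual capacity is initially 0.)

after path 1 (2→3→5, push 8): res(0,9)=0
after path 2 (2→3→6→5, push 14): res(0,9)=0
after path 3 (2→3→8→10→9→0→1→5, push 5): res(0,9)=5
after path 4 (2→9→0→1→5, push 1): res(0,9)=6
after path 5 (2→4→10→8→1→5, push 5): res(0,9)=6
after path 6 (2→3→6→0→9→8→1→5, push 2): res(0,9)=4

Residual capacity of (0,9): 4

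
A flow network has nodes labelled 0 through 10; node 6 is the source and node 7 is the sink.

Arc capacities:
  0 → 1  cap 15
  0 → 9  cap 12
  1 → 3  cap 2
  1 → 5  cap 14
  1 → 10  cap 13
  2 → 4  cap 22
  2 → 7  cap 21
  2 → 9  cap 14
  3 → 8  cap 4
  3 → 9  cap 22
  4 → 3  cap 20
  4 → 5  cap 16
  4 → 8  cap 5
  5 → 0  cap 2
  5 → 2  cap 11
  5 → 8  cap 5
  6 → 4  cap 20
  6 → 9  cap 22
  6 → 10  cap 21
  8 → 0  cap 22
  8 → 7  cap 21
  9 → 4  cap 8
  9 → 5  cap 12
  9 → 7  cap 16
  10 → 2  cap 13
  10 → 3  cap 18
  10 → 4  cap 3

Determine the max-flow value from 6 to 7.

augment #1: 6→9→7 bottleneck 16, total now 16
augment #2: 6→4→8→7 bottleneck 5, total now 21
augment #3: 6→10→2→7 bottleneck 13, total now 34
augment #4: 6→4→3→8→7 bottleneck 4, total now 38
augment #5: 6→4→5→2→7 bottleneck 8, total now 46
augment #6: 6→4→5→8→7 bottleneck 3, total now 49
augment #7: 6→9→5→8→7 bottleneck 2, total now 51

Maximum flow value: 51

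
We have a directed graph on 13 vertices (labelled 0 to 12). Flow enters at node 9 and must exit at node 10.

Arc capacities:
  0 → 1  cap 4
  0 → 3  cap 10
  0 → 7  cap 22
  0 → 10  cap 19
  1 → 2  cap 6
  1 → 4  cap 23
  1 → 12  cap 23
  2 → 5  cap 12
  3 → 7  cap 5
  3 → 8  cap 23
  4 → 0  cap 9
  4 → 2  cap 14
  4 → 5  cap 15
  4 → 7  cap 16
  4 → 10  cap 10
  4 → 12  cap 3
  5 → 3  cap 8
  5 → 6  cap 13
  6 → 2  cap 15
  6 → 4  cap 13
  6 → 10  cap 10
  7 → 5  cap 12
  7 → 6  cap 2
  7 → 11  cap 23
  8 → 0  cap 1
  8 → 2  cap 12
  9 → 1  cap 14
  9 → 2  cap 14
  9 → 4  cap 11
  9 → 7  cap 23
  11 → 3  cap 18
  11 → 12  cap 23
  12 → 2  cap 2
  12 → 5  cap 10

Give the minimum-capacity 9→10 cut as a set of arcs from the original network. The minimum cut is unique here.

Min-cut arcs: {(4,0), (4,10), (6,10), (8,0)} (total capacity 30)

augment #1: 9→4→10 push 10
augment #2: 9→4→0→10 push 1
augment #3: 9→7→6→10 push 2
augment #4: 9→1→4→0→10 push 8
augment #5: 9→2→5→6→10 push 8
augment #6: 9→2→5→3→8→0→10 push 1
max flow = 30; residual-reachable set from 9 gives S-side
cut edges (S→T): {(4,0), (4,10), (6,10), (8,0)} total cap 30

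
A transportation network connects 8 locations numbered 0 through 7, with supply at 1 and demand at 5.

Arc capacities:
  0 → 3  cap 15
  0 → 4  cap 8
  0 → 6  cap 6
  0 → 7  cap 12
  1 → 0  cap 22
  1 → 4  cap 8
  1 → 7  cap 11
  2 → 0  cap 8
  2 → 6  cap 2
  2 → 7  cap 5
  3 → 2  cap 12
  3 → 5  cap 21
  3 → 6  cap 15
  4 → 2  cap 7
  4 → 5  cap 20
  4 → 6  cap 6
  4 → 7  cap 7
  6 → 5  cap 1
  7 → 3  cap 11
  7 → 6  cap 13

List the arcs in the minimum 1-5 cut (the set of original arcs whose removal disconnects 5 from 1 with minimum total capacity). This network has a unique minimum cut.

Min-cut arcs: {(0,4), (1,4), (3,5), (6,5)} (total capacity 38)

augment #1: 1→4→5 push 8
augment #2: 1→0→3→5 push 15
augment #3: 1→0→4→5 push 7
augment #4: 1→7→3→5 push 6
augment #5: 1→7→6→5 push 1
augment #6: 1→7→3→0→4→5 push 1
max flow = 38; residual-reachable set from 1 gives S-side
cut edges (S→T): {(0,4), (1,4), (3,5), (6,5)} total cap 38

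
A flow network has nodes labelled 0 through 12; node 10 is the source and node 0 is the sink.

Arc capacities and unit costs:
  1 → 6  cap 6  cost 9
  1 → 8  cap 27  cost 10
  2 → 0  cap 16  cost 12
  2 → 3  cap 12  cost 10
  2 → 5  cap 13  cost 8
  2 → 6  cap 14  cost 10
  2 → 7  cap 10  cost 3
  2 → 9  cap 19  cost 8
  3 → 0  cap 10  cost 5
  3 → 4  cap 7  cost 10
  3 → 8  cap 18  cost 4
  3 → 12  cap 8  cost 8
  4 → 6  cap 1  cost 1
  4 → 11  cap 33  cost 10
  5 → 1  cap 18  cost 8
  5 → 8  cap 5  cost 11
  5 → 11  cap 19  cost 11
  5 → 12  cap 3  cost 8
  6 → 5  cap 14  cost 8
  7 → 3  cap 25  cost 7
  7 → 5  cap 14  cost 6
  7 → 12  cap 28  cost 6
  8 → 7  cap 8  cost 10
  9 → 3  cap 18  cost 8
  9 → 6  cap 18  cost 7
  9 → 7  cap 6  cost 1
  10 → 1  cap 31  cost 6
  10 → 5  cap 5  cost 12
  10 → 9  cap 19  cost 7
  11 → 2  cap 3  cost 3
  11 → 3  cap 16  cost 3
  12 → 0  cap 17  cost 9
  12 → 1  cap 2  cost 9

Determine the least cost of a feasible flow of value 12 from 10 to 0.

shortest-cost path #1: 10→9→3→0 push 10 @ unit cost 20 (adds 200)
shortest-cost path #2: 10→9→7→12→0 push 2 @ unit cost 23 (adds 46)
total cost = 246

Minimum cost for 12 units: 246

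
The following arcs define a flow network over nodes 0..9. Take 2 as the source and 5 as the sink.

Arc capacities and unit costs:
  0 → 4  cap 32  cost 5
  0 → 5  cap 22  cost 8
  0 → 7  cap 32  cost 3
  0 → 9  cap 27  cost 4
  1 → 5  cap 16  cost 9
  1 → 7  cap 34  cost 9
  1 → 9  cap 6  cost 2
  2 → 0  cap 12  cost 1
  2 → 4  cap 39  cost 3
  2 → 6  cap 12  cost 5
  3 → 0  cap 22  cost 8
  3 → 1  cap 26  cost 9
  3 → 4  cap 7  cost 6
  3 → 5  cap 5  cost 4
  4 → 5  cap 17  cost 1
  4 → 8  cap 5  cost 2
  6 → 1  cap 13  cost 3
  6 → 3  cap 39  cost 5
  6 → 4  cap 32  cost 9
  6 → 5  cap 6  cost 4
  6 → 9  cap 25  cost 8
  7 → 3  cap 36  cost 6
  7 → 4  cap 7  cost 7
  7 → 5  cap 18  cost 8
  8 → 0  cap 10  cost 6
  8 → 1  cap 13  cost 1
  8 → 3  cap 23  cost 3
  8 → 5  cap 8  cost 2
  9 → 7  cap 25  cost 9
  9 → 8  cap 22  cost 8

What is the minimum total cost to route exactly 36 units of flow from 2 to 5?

Minimum cost for 36 units: 229

shortest-cost path #1: 2→4→5 push 17 @ unit cost 4 (adds 68)
shortest-cost path #2: 2→4→8→5 push 5 @ unit cost 7 (adds 35)
shortest-cost path #3: 2→6→5 push 6 @ unit cost 9 (adds 54)
shortest-cost path #4: 2→0→5 push 8 @ unit cost 9 (adds 72)
total cost = 229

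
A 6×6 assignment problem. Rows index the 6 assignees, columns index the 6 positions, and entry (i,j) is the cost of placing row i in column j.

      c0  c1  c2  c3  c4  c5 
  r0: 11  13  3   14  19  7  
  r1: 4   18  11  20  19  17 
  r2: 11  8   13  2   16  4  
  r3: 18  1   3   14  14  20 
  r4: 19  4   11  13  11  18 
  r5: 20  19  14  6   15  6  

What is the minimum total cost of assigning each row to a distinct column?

Minimum assignment cost: 27

optimal assignment: row0→col2 (cost 3), row1→col0 (cost 4), row2→col3 (cost 2), row3→col1 (cost 1), row4→col4 (cost 11), row5→col5 (cost 6)
total = 3 + 4 + 2 + 1 + 11 + 6 = 27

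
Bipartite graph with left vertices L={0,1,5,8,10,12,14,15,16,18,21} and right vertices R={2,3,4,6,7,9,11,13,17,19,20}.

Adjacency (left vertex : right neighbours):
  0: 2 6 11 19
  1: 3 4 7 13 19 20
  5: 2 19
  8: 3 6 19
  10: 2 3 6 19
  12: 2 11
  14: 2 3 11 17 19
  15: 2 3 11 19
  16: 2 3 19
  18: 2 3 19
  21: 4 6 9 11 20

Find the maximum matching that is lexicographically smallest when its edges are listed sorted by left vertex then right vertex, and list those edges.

Lex-smallest maximum matching: {(0,2), (1,4), (5,19), (8,3), (10,6), (12,11), (14,17), (21,9)}

|M| = 8 (so the lex-smallest maximum matching has 8 edges)
process left vertices in ascending order; for each, take the smallest-labelled available neighbour that still permits 8 edges overall, or leave it unmatched if none does
lex-smallest matching: {0-2, 1-4, 5-19, 8-3, 10-6, 12-11, 14-17, 21-9}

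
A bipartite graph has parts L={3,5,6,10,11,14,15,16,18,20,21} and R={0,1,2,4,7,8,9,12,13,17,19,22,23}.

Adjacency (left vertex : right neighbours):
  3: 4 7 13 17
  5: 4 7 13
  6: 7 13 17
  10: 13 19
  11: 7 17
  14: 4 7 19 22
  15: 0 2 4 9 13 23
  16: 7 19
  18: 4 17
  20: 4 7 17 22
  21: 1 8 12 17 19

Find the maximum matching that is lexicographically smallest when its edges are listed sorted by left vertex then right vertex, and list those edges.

|M| = 8 (so the lex-smallest maximum matching has 8 edges)
process left vertices in ascending order; for each, take the smallest-labelled available neighbour that still permits 8 edges overall, or leave it unmatched if none does
lex-smallest matching: {3-4, 5-7, 6-13, 10-19, 11-17, 14-22, 15-0, 21-1}

Lex-smallest maximum matching: {(3,4), (5,7), (6,13), (10,19), (11,17), (14,22), (15,0), (21,1)}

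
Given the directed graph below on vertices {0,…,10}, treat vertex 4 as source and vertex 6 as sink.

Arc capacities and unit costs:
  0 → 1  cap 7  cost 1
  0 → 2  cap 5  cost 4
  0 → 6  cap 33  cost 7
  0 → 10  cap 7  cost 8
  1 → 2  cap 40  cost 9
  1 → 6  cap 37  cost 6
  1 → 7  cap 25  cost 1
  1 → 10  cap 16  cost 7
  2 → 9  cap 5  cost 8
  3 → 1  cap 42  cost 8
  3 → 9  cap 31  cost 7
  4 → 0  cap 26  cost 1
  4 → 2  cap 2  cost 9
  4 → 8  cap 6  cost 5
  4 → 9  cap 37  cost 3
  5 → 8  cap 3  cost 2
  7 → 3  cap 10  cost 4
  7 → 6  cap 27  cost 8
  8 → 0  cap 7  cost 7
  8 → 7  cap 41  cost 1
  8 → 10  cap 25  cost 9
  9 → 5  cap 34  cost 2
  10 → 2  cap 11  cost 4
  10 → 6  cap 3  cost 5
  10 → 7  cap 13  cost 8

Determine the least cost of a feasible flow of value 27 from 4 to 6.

shortest-cost path #1: 4→0→6 push 26 @ unit cost 8 (adds 208)
shortest-cost path #2: 4→8→7→6 push 1 @ unit cost 14 (adds 14)
total cost = 222

Minimum cost for 27 units: 222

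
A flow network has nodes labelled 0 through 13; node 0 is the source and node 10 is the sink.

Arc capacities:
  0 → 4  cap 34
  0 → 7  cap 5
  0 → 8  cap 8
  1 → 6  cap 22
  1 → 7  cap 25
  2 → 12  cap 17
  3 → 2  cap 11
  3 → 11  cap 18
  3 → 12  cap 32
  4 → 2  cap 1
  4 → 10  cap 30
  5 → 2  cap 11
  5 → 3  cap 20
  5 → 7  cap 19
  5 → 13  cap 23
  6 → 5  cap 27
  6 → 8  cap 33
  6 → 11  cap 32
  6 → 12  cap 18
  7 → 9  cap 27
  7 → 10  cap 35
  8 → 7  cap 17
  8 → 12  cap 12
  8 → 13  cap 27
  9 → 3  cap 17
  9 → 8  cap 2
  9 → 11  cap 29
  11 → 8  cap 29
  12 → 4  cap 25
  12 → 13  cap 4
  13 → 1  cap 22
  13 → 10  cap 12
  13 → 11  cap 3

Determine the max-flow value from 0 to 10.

augment #1: 0→4→10 bottleneck 30, total now 30
augment #2: 0→7→10 bottleneck 5, total now 35
augment #3: 0→8→7→10 bottleneck 8, total now 43
augment #4: 0→4→2→12→13→10 bottleneck 1, total now 44

Maximum flow value: 44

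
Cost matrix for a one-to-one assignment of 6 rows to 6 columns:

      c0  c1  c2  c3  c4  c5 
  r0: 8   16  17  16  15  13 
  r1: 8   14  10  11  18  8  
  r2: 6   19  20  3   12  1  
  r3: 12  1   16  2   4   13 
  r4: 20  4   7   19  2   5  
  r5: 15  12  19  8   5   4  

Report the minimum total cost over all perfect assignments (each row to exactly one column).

optimal assignment: row0→col0 (cost 8), row1→col2 (cost 10), row2→col3 (cost 3), row3→col1 (cost 1), row4→col4 (cost 2), row5→col5 (cost 4)
total = 8 + 10 + 3 + 1 + 2 + 4 = 28

Minimum assignment cost: 28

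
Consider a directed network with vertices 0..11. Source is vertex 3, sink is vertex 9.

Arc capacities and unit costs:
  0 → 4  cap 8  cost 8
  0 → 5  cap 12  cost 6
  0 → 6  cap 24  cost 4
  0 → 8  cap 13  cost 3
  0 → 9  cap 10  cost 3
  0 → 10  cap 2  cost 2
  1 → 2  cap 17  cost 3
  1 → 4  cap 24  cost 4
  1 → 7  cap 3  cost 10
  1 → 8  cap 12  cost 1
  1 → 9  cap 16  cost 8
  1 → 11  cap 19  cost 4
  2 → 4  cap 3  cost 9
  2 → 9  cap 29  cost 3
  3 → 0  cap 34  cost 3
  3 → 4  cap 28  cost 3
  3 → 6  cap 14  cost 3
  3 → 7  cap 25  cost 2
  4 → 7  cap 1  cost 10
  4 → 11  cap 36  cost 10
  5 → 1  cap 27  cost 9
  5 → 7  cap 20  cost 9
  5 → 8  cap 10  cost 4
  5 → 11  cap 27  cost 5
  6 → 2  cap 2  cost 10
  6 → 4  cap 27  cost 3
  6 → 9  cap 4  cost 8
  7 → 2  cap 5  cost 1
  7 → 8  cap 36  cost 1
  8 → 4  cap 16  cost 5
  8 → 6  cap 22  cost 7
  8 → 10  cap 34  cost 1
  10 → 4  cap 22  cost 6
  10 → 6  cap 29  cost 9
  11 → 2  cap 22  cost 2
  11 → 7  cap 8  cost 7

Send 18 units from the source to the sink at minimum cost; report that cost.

Minimum cost for 18 units: 123

shortest-cost path #1: 3→0→9 push 10 @ unit cost 6 (adds 60)
shortest-cost path #2: 3→7→2→9 push 5 @ unit cost 6 (adds 30)
shortest-cost path #3: 3→6→9 push 3 @ unit cost 11 (adds 33)
total cost = 123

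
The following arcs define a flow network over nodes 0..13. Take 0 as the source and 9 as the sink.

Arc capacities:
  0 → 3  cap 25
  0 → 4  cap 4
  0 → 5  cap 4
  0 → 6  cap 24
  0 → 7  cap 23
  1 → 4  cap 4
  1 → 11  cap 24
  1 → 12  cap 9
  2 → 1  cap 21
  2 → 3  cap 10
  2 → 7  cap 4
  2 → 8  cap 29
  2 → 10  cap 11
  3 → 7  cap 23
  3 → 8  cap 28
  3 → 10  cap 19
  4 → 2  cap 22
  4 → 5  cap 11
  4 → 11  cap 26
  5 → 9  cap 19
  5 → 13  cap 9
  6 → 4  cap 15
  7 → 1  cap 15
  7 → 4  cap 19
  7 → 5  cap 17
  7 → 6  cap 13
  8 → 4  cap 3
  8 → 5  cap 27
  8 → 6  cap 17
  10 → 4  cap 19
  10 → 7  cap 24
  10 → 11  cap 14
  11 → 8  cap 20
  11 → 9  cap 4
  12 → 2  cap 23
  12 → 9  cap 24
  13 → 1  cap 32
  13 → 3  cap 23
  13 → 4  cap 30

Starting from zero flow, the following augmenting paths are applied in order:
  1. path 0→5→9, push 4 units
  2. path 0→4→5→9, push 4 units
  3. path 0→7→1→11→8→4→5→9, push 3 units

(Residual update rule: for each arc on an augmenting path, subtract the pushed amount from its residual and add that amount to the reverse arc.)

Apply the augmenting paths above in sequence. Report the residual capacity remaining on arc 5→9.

after path 1 (0→5→9, push 4): res(5,9)=15
after path 2 (0→4→5→9, push 4): res(5,9)=11
after path 3 (0→7→1→11→8→4→5→9, push 3): res(5,9)=8

Residual capacity of (5,9): 8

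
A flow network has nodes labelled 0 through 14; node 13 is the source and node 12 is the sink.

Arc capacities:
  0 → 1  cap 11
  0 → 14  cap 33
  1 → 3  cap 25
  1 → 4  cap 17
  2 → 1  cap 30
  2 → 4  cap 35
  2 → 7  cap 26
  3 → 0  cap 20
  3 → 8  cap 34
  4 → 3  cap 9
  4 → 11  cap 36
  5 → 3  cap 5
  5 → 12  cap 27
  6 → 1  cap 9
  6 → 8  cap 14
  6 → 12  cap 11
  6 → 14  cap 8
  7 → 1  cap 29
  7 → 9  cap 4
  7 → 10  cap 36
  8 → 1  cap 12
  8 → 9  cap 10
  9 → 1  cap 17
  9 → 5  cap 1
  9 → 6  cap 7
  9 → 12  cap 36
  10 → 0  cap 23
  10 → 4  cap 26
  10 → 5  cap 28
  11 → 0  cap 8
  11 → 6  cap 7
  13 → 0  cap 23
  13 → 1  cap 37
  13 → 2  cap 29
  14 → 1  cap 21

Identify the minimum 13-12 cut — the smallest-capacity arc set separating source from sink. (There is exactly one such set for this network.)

augment #1: 13→2→7→9→12 push 4
augment #2: 13→1→3→8→9→12 push 10
augment #3: 13→1→4→11→6→12 push 7
augment #4: 13→2→7→10→5→12 push 22
max flow = 43; residual-reachable set from 13 gives S-side
cut edges (S→T): {(2,7), (8,9), (11,6)} total cap 43

Min-cut arcs: {(2,7), (8,9), (11,6)} (total capacity 43)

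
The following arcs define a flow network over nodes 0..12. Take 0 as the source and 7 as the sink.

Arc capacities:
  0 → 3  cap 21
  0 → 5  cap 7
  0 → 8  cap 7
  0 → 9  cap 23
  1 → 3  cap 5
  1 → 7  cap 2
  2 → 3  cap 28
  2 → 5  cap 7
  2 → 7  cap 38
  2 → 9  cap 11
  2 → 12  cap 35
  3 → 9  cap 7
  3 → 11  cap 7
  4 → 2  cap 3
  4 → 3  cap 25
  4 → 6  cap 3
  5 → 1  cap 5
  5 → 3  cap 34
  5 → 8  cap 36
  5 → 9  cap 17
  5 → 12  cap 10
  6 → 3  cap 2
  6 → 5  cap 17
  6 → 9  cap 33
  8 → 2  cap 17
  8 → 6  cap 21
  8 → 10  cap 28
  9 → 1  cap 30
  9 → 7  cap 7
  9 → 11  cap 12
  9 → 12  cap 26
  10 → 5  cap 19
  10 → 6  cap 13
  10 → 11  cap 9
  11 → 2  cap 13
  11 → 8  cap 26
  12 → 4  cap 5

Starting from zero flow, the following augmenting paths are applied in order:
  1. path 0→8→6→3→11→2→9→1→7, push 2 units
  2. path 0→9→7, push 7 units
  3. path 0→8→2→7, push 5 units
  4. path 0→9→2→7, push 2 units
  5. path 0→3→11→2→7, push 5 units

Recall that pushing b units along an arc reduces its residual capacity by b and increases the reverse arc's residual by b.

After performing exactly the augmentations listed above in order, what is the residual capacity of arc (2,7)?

Residual capacity of (2,7): 26

after path 1 (0→8→6→3→11→2→9→1→7, push 2): res(2,7)=38
after path 2 (0→9→7, push 7): res(2,7)=38
after path 3 (0→8→2→7, push 5): res(2,7)=33
after path 4 (0→9→2→7, push 2): res(2,7)=31
after path 5 (0→3→11→2→7, push 5): res(2,7)=26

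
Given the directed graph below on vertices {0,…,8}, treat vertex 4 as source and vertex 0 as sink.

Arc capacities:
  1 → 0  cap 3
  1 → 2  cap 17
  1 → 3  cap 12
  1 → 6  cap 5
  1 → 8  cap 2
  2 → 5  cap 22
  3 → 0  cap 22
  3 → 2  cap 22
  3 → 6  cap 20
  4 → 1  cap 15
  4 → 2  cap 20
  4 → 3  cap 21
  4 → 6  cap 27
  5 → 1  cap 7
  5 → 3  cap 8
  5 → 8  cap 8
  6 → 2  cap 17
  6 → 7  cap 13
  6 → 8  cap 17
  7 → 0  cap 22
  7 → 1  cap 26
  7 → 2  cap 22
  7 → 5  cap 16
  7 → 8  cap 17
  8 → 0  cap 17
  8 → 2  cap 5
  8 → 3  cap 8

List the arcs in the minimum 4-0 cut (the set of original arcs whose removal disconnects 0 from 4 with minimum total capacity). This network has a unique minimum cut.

Min-cut arcs: {(1,0), (3,0), (6,7), (8,0)} (total capacity 55)

augment #1: 4→1→0 push 3
augment #2: 4→3→0 push 21
augment #3: 4→1→3→0 push 1
augment #4: 4→1→8→0 push 2
augment #5: 4→6→7→0 push 13
augment #6: 4→6→8→0 push 14
augment #7: 4→1→6→8→0 push 1
max flow = 55; residual-reachable set from 4 gives S-side
cut edges (S→T): {(1,0), (3,0), (6,7), (8,0)} total cap 55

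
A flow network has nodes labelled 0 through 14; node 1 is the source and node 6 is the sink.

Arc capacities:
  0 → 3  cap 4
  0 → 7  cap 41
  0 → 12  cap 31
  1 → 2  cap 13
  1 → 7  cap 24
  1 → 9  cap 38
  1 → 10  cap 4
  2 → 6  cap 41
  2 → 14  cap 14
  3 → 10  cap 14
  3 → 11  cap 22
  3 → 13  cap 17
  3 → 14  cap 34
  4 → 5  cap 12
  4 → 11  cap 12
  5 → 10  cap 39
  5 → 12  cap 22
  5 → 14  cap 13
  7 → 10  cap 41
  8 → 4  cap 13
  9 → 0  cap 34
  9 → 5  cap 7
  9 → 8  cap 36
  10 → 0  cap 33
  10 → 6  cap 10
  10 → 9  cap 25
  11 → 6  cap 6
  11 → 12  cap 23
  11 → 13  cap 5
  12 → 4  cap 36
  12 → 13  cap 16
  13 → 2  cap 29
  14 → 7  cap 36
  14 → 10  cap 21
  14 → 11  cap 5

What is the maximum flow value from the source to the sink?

Maximum flow value: 54

augment #1: 1→2→6 bottleneck 13, total now 13
augment #2: 1→10→6 bottleneck 4, total now 17
augment #3: 1→7→10→6 bottleneck 6, total now 23
augment #4: 1→9→0→3→11→6 bottleneck 4, total now 27
augment #5: 1→9→5→14→11→6 bottleneck 2, total now 29
augment #6: 1→9→0→12→13→2→6 bottleneck 16, total now 45
augment #7: 1→9→5→14→11→13→2→6 bottleneck 3, total now 48
augment #8: 1→9→8→4→11→13→2→6 bottleneck 2, total now 50
augment #9: 1→9→8→4→11→3→13→2→6 bottleneck 4, total now 54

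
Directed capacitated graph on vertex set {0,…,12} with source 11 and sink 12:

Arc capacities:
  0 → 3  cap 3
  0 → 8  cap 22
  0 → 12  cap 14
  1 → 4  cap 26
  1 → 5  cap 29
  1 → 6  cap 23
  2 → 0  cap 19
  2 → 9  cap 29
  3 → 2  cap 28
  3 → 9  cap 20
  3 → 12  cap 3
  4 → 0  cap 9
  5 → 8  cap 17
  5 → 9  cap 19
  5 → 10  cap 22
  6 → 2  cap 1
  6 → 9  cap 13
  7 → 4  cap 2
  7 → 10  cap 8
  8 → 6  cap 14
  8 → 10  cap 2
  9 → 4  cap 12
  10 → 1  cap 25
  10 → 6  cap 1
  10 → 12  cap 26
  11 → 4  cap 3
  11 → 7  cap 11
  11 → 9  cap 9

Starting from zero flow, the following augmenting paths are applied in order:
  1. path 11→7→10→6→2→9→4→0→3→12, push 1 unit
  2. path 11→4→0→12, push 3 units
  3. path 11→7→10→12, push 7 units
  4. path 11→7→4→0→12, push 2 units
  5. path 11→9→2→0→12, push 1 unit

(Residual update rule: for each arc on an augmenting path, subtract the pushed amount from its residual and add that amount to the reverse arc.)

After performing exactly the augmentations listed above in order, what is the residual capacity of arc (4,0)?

after path 1 (11→7→10→6→2→9→4→0→3→12, push 1): res(4,0)=8
after path 2 (11→4→0→12, push 3): res(4,0)=5
after path 3 (11→7→10→12, push 7): res(4,0)=5
after path 4 (11→7→4→0→12, push 2): res(4,0)=3
after path 5 (11→9→2→0→12, push 1): res(4,0)=3

Residual capacity of (4,0): 3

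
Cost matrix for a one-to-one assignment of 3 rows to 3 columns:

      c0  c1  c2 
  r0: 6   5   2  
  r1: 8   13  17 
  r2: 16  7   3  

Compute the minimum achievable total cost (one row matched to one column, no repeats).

Minimum assignment cost: 16

optimal assignment: row0→col1 (cost 5), row1→col0 (cost 8), row2→col2 (cost 3)
total = 5 + 8 + 3 = 16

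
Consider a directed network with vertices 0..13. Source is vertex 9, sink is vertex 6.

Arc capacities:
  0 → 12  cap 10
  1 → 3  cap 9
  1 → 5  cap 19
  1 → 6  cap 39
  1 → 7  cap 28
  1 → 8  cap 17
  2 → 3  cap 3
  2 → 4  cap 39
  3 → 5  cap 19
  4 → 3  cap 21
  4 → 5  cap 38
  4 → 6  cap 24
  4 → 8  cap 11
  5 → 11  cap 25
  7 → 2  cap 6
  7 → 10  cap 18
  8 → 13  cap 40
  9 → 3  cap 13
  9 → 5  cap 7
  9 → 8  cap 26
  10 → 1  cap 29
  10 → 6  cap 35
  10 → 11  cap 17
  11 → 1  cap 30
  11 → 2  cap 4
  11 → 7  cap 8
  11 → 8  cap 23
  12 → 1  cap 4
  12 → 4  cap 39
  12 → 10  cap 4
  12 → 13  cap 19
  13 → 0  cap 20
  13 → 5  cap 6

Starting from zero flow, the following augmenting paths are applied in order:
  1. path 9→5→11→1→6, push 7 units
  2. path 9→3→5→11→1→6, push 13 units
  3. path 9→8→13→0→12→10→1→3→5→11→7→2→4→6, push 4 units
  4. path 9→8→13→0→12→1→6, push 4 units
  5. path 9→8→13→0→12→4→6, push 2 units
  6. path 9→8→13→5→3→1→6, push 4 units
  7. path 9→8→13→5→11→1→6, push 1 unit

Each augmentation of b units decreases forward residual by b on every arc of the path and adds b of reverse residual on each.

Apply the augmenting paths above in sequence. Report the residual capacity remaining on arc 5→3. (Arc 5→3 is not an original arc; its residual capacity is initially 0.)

after path 1 (9→5→11→1→6, push 7): res(5,3)=0
after path 2 (9→3→5→11→1→6, push 13): res(5,3)=13
after path 3 (9→8→13→0→12→10→1→3→5→11→7→2→4→6, push 4): res(5,3)=17
after path 4 (9→8→13→0→12→1→6, push 4): res(5,3)=17
after path 5 (9→8→13→0→12→4→6, push 2): res(5,3)=17
after path 6 (9→8→13→5→3→1→6, push 4): res(5,3)=13
after path 7 (9→8→13→5→11→1→6, push 1): res(5,3)=13

Residual capacity of (5,3): 13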